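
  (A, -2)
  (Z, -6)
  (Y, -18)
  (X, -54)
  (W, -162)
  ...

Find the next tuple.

Letter: letters move back 1 place in the alphabet, wrapping A→Z; A, Z, Y, X, W → V.
Second slot goes -2, -6, -18, -54, -162 → -486 (×3 each step).
Putting it together: (V, -486).

(V, -486)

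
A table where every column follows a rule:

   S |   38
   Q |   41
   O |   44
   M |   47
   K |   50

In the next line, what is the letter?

I

Letter goes S, Q, O, M, K → I (letters move back 2 places in the alphabet).
Second component: +3 each step; 38, 41, 44, 47, 50 → 53.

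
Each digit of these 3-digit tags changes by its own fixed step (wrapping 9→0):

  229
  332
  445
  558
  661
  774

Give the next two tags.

887 then 990

First digit — +1 each step, mod 10: 2, 3, 4, 5, 6, 7 → 8 → 9.
For the second digit, +1 each step, mod 10: 2, 3, 4, 5, 6, 7 → 8 → 9.
Third digit: +3 each step, mod 10, so 9, 2, 5, 8, 1, 4 → 7 → 0.
So the next two tags are 887 and 990.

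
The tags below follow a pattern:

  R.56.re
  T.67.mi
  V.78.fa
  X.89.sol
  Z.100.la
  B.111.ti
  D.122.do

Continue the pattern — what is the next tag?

Letter: R, T, V, X, Z, B, D → F (letters move forward 2 places in the alphabet, wrapping Z→A).
Second component goes 56, 67, 78, 89, 100, 111, 122 → 133 (+11 each step).
Note — runs through the solfège scale do→ti: re, mi, fa, sol, la, ti, do → re.
Combining the parts gives F.133.re.

F.133.re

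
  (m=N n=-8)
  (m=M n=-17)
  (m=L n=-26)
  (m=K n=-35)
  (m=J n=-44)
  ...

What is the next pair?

M — letters move back 1 place in the alphabet: N, M, L, K, J → I.
For the n, −9 each step: -8, -17, -26, -35, -44 → -53.
Putting it together: (m=I n=-53).

(m=I n=-53)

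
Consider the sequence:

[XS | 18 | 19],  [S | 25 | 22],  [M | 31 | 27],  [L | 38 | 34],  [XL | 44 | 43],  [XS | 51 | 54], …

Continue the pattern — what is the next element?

[S | 57 | 67]

Size: repeats XS → S → M → L → XL, so XS, S, M, L, XL, XS → S.
For the second part, alternating steps +7, +6, +7, +6, …: 18, 25, 31, 38, 44, 51 → 57.
Third part — differences are 3, 5, 7, … (increasing by 2 each time): 19, 22, 27, 34, 43, 54 → 67.
Putting it together: [S | 57 | 67].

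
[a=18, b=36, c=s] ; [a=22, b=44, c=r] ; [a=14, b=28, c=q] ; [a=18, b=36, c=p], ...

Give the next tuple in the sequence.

For the a, alternating steps +4, −8, +4, −8, …: 18, 22, 14, 18 → 10.
For the b, always 2 × the a: 36, 44, 28, 36 → 20.
C: s, r, q, p → o (letters move back 1 place in the alphabet).
So the next tuple is [a=10, b=20, c=o].

[a=10, b=20, c=o]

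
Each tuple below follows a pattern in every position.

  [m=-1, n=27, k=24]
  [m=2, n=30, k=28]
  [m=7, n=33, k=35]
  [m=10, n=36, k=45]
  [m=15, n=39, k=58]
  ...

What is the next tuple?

[m=18, n=42, k=74]

M: -1, 2, 7, 10, 15 → 18 (alternating steps +3, +5, +3, +5, …).
N — +3 each step: 27, 30, 33, 36, 39 → 42.
K: differences are 4, 7, 10, … (increasing by 3 each time); 24, 28, 35, 45, 58 → 74.
So the next tuple is [m=18, n=42, k=74].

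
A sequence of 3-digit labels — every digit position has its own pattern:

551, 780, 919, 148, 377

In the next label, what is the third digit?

For the third digit, −1 each step, mod 10: 1, 0, 9, 8, 7 → 6.

6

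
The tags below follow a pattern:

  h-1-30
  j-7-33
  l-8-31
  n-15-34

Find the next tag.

p-23-32

Letter: letters move forward 2 places in the alphabet, so h, j, l, n → p.
Second component: each term is the sum of the two before it; 1, 7, 8, 15 → 23.
Third component — alternating steps +3, −2, +3, −2, …: 30, 33, 31, 34 → 32.
Putting it together: p-23-32.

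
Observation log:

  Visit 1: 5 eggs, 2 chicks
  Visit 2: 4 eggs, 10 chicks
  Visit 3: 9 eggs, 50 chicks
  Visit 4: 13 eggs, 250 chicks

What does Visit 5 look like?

22 eggs, 1250 chicks

Eggs: each term is the sum of the two before it, so 5, 4, 9, 13 → 22.
Chicks: 2, 10, 50, 250 → 1250 (×5 each step).
So the next line is 22 eggs, 1250 chicks.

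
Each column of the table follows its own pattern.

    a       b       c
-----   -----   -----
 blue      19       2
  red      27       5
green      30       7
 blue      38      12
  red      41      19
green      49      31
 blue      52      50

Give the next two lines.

red  60  81; green  63  131

Column a: repeats blue → red → green, so blue, red, green, blue, red, green, blue → red → green.
Column b: 19, 27, 30, 38, 41, 49, 52 → 60 → 63 (alternating steps +8, +3, +8, +3, …).
Column c: 2, 5, 7, 12, 19, 31, 50 → 81 → 131 (each term is the sum of the two before it).
Putting the parts together: red  60  81 and then green  63  131.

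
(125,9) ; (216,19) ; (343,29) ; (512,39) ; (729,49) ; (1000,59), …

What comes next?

(1331,69)

First component: 125, 216, 343, 512, 729, 1000 → 1331 (perfect cubes: 5³, 6³, 7³, …).
Second component: +10 each step, so 9, 19, 29, 39, 49, 59 → 69.
So the next term is (1331,69).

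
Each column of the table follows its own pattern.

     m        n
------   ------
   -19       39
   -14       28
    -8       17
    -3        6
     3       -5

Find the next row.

Column m goes -19, -14, -8, -3, 3 → 8 (alternating steps +5, +6, +5, +6, …).
Column n: −11 each step; 39, 28, 17, 6, -5 → -16.
Putting it together: 8  -16.

8  -16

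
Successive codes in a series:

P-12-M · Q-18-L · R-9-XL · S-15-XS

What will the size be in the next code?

S

Size goes M, L, XL, XS → S (runs through clothing sizes XS→XL).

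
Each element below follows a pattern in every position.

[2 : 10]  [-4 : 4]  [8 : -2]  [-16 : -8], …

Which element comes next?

[32 : -14]

First slot: ×(-2) each step; 2, -4, 8, -16 → 32.
Second slot: −6 each step, so 10, 4, -2, -8 → -14.
Putting it together: [32 : -14].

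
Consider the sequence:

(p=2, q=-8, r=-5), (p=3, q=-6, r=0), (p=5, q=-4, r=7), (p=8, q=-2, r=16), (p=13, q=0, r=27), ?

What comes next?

P goes 2, 3, 5, 8, 13 → 21 (each term is the sum of the two before it).
Q — +2 each step: -8, -6, -4, -2, 0 → 2.
For the r, differences are 5, 7, 9, … (increasing by 2 each time): -5, 0, 7, 16, 27 → 40.
So the next element is (p=21, q=2, r=40).

(p=21, q=2, r=40)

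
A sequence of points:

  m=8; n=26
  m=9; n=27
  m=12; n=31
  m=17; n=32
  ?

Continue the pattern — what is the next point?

m=24; n=36

M goes 8, 9, 12, 17 → 24 (differences are 1, 3, 5, … (increasing by 2 each time)).
N: alternating steps +1, +4, +1, +4, …; 26, 27, 31, 32 → 36.
So the next point is m=24; n=36.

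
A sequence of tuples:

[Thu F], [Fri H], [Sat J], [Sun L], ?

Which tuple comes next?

[Mon N]

Day — runs through the weekdays Mon→Sun: Thu, Fri, Sat, Sun → Mon.
For the letter, letters move forward 2 places in the alphabet: F, H, J, L → N.
Putting it together: [Mon N].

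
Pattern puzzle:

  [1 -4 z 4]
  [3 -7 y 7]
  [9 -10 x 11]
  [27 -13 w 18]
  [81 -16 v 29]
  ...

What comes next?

[243 -19 u 47]

First component goes 1, 3, 9, 27, 81 → 243 (×3 each step).
Second component: −3 each step, so -4, -7, -10, -13, -16 → -19.
Letter: z, y, x, w, v → u (letters move back 1 place in the alphabet).
Fourth component: 4, 7, 11, 18, 29 → 47 (each term is the sum of the two before it).
Putting it together: [243 -19 u 47].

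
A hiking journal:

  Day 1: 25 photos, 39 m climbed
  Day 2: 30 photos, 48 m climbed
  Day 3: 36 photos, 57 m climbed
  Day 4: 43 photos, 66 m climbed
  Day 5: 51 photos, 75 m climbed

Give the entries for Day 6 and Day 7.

Photos goes 25, 30, 36, 43, 51 → 60 → 70 (differences are 5, 6, 7, … (increasing by 1 each time)).
M climbed goes 39, 48, 57, 66, 75 → 84 → 93 (+9 each step).
Putting the parts together: 60 photos, 84 m climbed and then 70 photos, 93 m climbed.

60 photos, 84 m climbed; 70 photos, 93 m climbed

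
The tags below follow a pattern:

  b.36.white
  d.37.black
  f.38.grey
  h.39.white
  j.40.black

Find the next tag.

l.41.grey

Letter goes b, d, f, h, j → l (letters move forward 2 places in the alphabet).
Second component — +1 each step: 36, 37, 38, 39, 40 → 41.
Shade goes white, black, grey, white, black → grey (repeats white → black → grey).
Combining the parts gives l.41.grey.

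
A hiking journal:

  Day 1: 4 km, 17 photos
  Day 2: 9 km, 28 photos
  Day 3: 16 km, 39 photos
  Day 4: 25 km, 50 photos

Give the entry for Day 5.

Km: differences are 5, 7, 9, … (increasing by 2 each time); 4, 9, 16, 25 → 36.
Photos goes 17, 28, 39, 50 → 61 (+11 each step).
Putting it together: 36 km, 61 photos.

36 km, 61 photos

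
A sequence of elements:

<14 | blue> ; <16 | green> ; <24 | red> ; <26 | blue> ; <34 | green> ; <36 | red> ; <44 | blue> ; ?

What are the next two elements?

<46 | green>, <54 | red>

First part goes 14, 16, 24, 26, 34, 36, 44 → 46 → 54 (alternating steps +2, +8, +2, +8, …).
Colour: repeats blue → green → red; blue, green, red, blue, green, red, blue → green → red.
So the next two elements are <46 | green> and <54 | red>.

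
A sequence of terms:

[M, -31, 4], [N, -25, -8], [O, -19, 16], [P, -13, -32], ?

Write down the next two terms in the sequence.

Letter: letters move forward 1 place in the alphabet; M, N, O, P → Q → R.
Second component: -31, -25, -19, -13 → -7 → -1 (+6 each step).
Third component: ×(-2) each step, so 4, -8, 16, -32 → 64 → -128.
Putting the parts together: [Q, -7, 64] and then [R, -1, -128].

[Q, -7, 64], [R, -1, -128]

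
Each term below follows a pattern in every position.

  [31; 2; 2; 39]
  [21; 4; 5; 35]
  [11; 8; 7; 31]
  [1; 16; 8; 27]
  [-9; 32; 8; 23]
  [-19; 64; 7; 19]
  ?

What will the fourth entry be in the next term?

Fourth entry: −4 each step, so 39, 35, 31, 27, 23, 19 → 15.

15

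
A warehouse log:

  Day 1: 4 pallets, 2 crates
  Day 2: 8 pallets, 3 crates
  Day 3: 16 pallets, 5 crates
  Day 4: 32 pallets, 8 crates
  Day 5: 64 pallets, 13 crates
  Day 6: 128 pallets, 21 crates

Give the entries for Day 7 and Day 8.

256 pallets, 34 crates; 512 pallets, 55 crates

For the pallets, ×2 each step: 4, 8, 16, 32, 64, 128 → 256 → 512.
Crates: 2, 3, 5, 8, 13, 21 → 34 → 55 (each term is the sum of the two before it).
So the next two rows are 256 pallets, 34 crates and 512 pallets, 55 crates.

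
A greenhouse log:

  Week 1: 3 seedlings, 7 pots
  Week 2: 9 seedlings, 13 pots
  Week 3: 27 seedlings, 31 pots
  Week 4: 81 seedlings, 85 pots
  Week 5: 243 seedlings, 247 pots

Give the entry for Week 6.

729 seedlings, 733 pots

Seedlings goes 3, 9, 27, 81, 243 → 729 (×3 each step).
For the pots, always 4 more than the seedlings: 7, 13, 31, 85, 247 → 733.
Combining the parts gives 729 seedlings, 733 pots.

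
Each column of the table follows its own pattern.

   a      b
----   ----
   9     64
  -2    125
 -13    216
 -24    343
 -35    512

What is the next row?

-46  729

Column a goes 9, -2, -13, -24, -35 → -46 (−11 each step).
Column b: 64, 125, 216, 343, 512 → 729 (perfect cubes: 4³, 5³, 6³, …).
Combining the parts gives -46  729.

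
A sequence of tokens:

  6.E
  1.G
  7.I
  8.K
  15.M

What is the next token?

23.O

First component: each term is the sum of the two before it; 6, 1, 7, 8, 15 → 23.
Letter: letters move forward 2 places in the alphabet, so E, G, I, K, M → O.
So the next token is 23.O.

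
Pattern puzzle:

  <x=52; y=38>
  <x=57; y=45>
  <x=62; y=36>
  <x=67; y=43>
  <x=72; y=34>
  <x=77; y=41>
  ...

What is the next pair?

<x=82; y=32>

X: 52, 57, 62, 67, 72, 77 → 82 (+5 each step).
For the y, alternating steps +7, −9, +7, −9, …: 38, 45, 36, 43, 34, 41 → 32.
Putting it together: <x=82; y=32>.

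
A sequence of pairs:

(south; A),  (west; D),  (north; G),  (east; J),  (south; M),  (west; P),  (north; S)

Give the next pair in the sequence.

Direction: repeats south → west → north → east; south, west, north, east, south, west, north → east.
Letter: A, D, G, J, M, P, S → V (letters move forward 3 places in the alphabet).
Putting it together: (east; V).

(east; V)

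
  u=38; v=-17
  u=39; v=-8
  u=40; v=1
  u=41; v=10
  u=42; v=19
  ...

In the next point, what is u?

U: +1 each step, so 38, 39, 40, 41, 42 → 43.

43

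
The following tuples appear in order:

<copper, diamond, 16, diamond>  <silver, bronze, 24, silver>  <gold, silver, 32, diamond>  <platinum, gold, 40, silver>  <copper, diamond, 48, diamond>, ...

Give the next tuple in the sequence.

Metal: repeats copper → silver → gold → platinum; copper, silver, gold, platinum, copper → silver.
First rank goes diamond, bronze, silver, gold, diamond → bronze (repeats diamond → bronze → silver → gold).
Third component — +8 each step: 16, 24, 32, 40, 48 → 56.
Second rank: alternates diamond ↔ silver, so diamond, silver, diamond, silver, diamond → silver.
Combining the parts gives <silver, bronze, 56, silver>.

<silver, bronze, 56, silver>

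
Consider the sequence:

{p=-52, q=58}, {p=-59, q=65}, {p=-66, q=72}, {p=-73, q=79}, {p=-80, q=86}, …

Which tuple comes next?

P goes -52, -59, -66, -73, -80 → -87 (−7 each step).
For the q, +7 each step: 58, 65, 72, 79, 86 → 93.
Putting it together: {p=-87, q=93}.

{p=-87, q=93}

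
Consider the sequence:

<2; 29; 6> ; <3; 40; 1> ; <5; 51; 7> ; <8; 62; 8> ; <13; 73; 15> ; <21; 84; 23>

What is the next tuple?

First coordinate: each term is the sum of the two before it; 2, 3, 5, 8, 13, 21 → 34.
Second coordinate — +11 each step: 29, 40, 51, 62, 73, 84 → 95.
For the third coordinate, each term is the sum of the two before it: 6, 1, 7, 8, 15, 23 → 38.
Combining the parts gives <34; 95; 38>.

<34; 95; 38>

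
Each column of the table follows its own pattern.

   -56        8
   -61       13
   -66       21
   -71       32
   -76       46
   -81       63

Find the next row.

First component: -56, -61, -66, -71, -76, -81 → -86 (−5 each step).
Second component goes 8, 13, 21, 32, 46, 63 → 83 (differences are 5, 8, 11, … (increasing by 3 each time)).
Putting it together: -86  83.

-86  83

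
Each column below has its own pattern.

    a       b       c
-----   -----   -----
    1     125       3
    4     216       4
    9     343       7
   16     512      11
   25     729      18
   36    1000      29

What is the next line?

Column a — perfect squares: 1², 2², 3², …: 1, 4, 9, 16, 25, 36 → 49.
Column b: perfect cubes: 5³, 6³, 7³, …, so 125, 216, 343, 512, 729, 1000 → 1331.
For the column c, each term is the sum of the two before it: 3, 4, 7, 11, 18, 29 → 47.
Putting it together: 49  1331  47.

49  1331  47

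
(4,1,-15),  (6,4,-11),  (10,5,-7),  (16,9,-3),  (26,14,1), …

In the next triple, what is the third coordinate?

5

Third coordinate — +4 each step: -15, -11, -7, -3, 1 → 5.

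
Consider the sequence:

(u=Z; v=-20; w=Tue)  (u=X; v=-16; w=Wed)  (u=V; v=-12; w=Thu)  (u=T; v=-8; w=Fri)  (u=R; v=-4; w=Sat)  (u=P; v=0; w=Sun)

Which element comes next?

U: Z, X, V, T, R, P → N (letters move back 2 places in the alphabet).
V: -20, -16, -12, -8, -4, 0 → 4 (+4 each step).
For the w, runs through the weekdays Mon→Sun: Tue, Wed, Thu, Fri, Sat, Sun → Mon.
Combining the parts gives (u=N; v=4; w=Mon).

(u=N; v=4; w=Mon)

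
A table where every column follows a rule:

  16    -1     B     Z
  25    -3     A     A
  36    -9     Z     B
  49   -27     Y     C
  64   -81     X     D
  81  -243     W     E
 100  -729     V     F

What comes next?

121  -2187  U  G

For the first component, perfect squares: 4², 5², 6², …: 16, 25, 36, 49, 64, 81, 100 → 121.
Second component goes -1, -3, -9, -27, -81, -243, -729 → -2187 (×3 each step).
First letter: B, A, Z, Y, X, W, V → U (letters move back 1 place in the alphabet, wrapping A→Z).
Second letter: letters move forward 1 place in the alphabet, wrapping Z→A, so Z, A, B, C, D, E, F → G.
Combining the parts gives 121  -2187  U  G.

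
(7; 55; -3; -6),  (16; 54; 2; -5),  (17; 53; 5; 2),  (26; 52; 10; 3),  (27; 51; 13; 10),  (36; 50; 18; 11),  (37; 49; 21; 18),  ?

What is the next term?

First component: 7, 16, 17, 26, 27, 36, 37 → 46 (alternating steps +9, +1, +9, +1, …).
Second component: 55, 54, 53, 52, 51, 50, 49 → 48 (−1 each step).
Third component: alternating steps +5, +3, +5, +3, …, so -3, 2, 5, 10, 13, 18, 21 → 26.
Fourth component: alternating steps +1, +7, +1, +7, …; -6, -5, 2, 3, 10, 11, 18 → 19.
Putting it together: (46; 48; 26; 19).

(46; 48; 26; 19)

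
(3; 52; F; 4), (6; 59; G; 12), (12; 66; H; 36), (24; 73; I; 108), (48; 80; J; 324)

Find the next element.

(96; 87; K; 972)

First slot: ×2 each step; 3, 6, 12, 24, 48 → 96.
Second slot: 52, 59, 66, 73, 80 → 87 (+7 each step).
For the letter, letters move forward 1 place in the alphabet: F, G, H, I, J → K.
Fourth slot: ×3 each step; 4, 12, 36, 108, 324 → 972.
Putting it together: (96; 87; K; 972).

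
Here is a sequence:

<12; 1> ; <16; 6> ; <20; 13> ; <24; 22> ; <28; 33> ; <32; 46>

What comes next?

<36; 61>

First slot: +4 each step, so 12, 16, 20, 24, 28, 32 → 36.
Second slot: differences are 5, 7, 9, … (increasing by 2 each time); 1, 6, 13, 22, 33, 46 → 61.
So the next element is <36; 61>.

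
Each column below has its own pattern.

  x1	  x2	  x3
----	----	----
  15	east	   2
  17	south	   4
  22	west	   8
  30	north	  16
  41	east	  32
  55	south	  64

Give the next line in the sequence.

72  west  128

Column x1: 15, 17, 22, 30, 41, 55 → 72 (differences are 2, 5, 8, … (increasing by 3 each time)).
Column x2 goes east, south, west, north, east, south → west (repeats east → south → west → north).
For the column x3, ×2 each step: 2, 4, 8, 16, 32, 64 → 128.
So the next line is 72  west  128.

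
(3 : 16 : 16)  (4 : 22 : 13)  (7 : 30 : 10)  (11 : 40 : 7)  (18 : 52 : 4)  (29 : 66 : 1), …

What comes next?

First slot: 3, 4, 7, 11, 18, 29 → 47 (each term is the sum of the two before it).
Second slot: differences are 6, 8, 10, … (increasing by 2 each time); 16, 22, 30, 40, 52, 66 → 82.
Third slot: −3 each step, so 16, 13, 10, 7, 4, 1 → -2.
So the next tuple is (47 : 82 : -2).

(47 : 82 : -2)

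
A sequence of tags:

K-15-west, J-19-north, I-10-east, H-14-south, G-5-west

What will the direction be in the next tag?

north

Direction: west, north, east, south, west → north (repeats west → north → east → south).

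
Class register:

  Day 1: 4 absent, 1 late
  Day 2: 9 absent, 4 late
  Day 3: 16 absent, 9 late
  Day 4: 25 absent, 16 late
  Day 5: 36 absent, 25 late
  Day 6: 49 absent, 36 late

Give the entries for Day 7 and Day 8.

Absent — perfect squares: 2², 3², 4², …: 4, 9, 16, 25, 36, 49 → 64 → 81.
For the late, perfect squares: 1², 2², 3², …: 1, 4, 9, 16, 25, 36 → 49 → 64.
Putting the parts together: 64 absent, 49 late and then 81 absent, 64 late.

64 absent, 49 late; 81 absent, 64 late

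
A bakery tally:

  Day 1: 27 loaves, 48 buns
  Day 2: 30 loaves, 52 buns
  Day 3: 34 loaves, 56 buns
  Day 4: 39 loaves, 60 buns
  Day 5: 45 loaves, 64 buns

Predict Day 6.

Loaves — differences are 3, 4, 5, … (increasing by 1 each time): 27, 30, 34, 39, 45 → 52.
Buns: 48, 52, 56, 60, 64 → 68 (+4 each step).
So the next record is 52 loaves, 68 buns.

52 loaves, 68 buns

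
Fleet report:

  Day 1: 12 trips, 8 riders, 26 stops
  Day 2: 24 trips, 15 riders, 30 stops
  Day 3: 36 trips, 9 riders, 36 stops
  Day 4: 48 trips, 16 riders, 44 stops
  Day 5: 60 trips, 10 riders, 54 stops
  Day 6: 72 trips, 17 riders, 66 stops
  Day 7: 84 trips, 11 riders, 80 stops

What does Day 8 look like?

Trips: +12 each step; 12, 24, 36, 48, 60, 72, 84 → 96.
Riders: alternating steps +7, −6, +7, −6, …; 8, 15, 9, 16, 10, 17, 11 → 18.
Stops: differences are 4, 6, 8, … (increasing by 2 each time), so 26, 30, 36, 44, 54, 66, 80 → 96.
Putting it together: 96 trips, 18 riders, 96 stops.

96 trips, 18 riders, 96 stops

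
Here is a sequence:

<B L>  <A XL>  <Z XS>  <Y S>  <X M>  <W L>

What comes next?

Letter goes B, A, Z, Y, X, W → V (letters move back 1 place in the alphabet, wrapping A→Z).
Size goes L, XL, XS, S, M, L → XL (repeats L → XL → XS → S → M).
Putting it together: <V XL>.

<V XL>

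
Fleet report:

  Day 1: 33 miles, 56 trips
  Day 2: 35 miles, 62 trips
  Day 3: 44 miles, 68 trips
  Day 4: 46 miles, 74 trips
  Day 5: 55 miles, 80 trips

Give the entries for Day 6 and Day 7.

Miles: alternating steps +2, +9, +2, +9, …, so 33, 35, 44, 46, 55 → 57 → 66.
Trips: +6 each step; 56, 62, 68, 74, 80 → 86 → 92.
So the next two records are 57 miles, 86 trips and 66 miles, 92 trips.

57 miles, 86 trips; 66 miles, 92 trips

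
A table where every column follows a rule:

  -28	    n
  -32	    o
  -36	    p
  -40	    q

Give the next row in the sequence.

-44  r

For the first component, −4 each step: -28, -32, -36, -40 → -44.
Letter: n, o, p, q → r (letters move forward 1 place in the alphabet).
So the next row is -44  r.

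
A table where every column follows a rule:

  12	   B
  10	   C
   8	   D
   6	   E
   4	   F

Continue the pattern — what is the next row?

2  G

First component — −2 each step: 12, 10, 8, 6, 4 → 2.
Letter: B, C, D, E, F → G (letters move forward 1 place in the alphabet).
Combining the parts gives 2  G.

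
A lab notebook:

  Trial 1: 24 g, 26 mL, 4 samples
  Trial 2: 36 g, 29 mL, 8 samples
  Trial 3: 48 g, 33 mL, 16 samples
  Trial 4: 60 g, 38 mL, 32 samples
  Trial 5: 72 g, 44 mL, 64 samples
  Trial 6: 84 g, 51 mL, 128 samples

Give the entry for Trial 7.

G goes 24, 36, 48, 60, 72, 84 → 96 (+12 each step).
ML — differences are 3, 4, 5, … (increasing by 1 each time): 26, 29, 33, 38, 44, 51 → 59.
Samples: ×2 each step, so 4, 8, 16, 32, 64, 128 → 256.
Combining the parts gives 96 g, 59 mL, 256 samples.

96 g, 59 mL, 256 samples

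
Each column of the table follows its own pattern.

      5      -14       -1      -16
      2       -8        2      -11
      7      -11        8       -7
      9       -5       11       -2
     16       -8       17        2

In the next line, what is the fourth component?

Fourth component: alternating steps +5, +4, +5, +4, …, so -16, -11, -7, -2, 2 → 7.

7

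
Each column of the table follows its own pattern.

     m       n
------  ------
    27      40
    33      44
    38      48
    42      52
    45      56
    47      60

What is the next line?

Column m goes 27, 33, 38, 42, 45, 47 → 48 (differences are 6, 5, 4, … (decreasing by 1 each time)).
Column n — +4 each step: 40, 44, 48, 52, 56, 60 → 64.
Combining the parts gives 48  64.

48  64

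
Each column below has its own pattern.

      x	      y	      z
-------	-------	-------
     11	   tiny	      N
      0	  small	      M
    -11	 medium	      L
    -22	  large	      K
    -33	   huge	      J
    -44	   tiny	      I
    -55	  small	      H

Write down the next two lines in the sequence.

-66  medium  G; -77  large  F

For the column x, −11 each step: 11, 0, -11, -22, -33, -44, -55 → -66 → -77.
For the column y, repeats tiny → small → medium → large → huge: tiny, small, medium, large, huge, tiny, small → medium → large.
Column z: letters move back 1 place in the alphabet; N, M, L, K, J, I, H → G → F.
So the next two lines are -66  medium  G and -77  large  F.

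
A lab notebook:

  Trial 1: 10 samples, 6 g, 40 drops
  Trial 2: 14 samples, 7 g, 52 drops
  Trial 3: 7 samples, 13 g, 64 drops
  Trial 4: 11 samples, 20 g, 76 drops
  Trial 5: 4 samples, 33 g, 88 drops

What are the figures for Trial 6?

8 samples, 53 g, 100 drops

Samples: alternating steps +4, −7, +4, −7, …; 10, 14, 7, 11, 4 → 8.
G goes 6, 7, 13, 20, 33 → 53 (each term is the sum of the two before it).
Drops goes 40, 52, 64, 76, 88 → 100 (+12 each step).
Putting it together: 8 samples, 53 g, 100 drops.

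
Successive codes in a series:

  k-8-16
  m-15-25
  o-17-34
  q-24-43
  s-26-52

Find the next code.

u-33-61

Letter: letters move forward 2 places in the alphabet; k, m, o, q, s → u.
Second component: 8, 15, 17, 24, 26 → 33 (alternating steps +7, +2, +7, +2, …).
For the third component, +9 each step: 16, 25, 34, 43, 52 → 61.
So the next code is u-33-61.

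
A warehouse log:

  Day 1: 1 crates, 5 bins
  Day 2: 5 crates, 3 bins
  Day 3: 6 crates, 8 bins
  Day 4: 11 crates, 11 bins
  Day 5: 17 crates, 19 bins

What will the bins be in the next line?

30

Bins goes 5, 3, 8, 11, 19 → 30 (each term is the sum of the two before it).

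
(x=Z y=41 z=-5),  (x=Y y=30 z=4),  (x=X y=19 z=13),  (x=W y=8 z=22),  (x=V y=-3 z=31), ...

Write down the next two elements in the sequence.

(x=U y=-14 z=40), (x=T y=-25 z=49)

X goes Z, Y, X, W, V → U → T (letters move back 1 place in the alphabet).
Y: −11 each step, so 41, 30, 19, 8, -3 → -14 → -25.
Z: -5, 4, 13, 22, 31 → 40 → 49 (+9 each step).
Putting the parts together: (x=U y=-14 z=40) and then (x=T y=-25 z=49).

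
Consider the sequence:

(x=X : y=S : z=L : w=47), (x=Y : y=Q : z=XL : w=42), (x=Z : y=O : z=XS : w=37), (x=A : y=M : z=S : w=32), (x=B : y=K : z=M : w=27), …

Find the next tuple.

For the x, letters move forward 1 place in the alphabet, wrapping Z→A: X, Y, Z, A, B → C.
Y: letters move back 2 places in the alphabet; S, Q, O, M, K → I.
For the z, runs through clothing sizes XS→XL: L, XL, XS, S, M → L.
W: 47, 42, 37, 32, 27 → 22 (−5 each step).
Combining the parts gives (x=C : y=I : z=L : w=22).

(x=C : y=I : z=L : w=22)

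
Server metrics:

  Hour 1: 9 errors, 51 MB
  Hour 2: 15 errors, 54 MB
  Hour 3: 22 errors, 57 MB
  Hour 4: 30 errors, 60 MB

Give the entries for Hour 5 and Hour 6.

39 errors, 63 MB; 49 errors, 66 MB

Errors goes 9, 15, 22, 30 → 39 → 49 (differences are 6, 7, 8, … (increasing by 1 each time)).
For the MB, +3 each step: 51, 54, 57, 60 → 63 → 66.
So the next two records are 39 errors, 63 MB and 49 errors, 66 MB.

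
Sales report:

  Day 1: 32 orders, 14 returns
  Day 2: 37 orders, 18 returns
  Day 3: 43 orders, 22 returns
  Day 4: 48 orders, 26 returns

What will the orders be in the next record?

54

For the orders, alternating steps +5, +6, +5, +6, …: 32, 37, 43, 48 → 54.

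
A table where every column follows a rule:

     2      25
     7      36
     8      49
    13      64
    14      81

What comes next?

First component: alternating steps +5, +1, +5, +1, …; 2, 7, 8, 13, 14 → 19.
Second component: perfect squares: 5², 6², 7², …; 25, 36, 49, 64, 81 → 100.
Putting it together: 19  100.

19  100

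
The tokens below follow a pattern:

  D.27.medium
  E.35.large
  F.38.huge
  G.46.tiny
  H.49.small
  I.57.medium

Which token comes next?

Letter goes D, E, F, G, H, I → J (letters move forward 1 place in the alphabet).
Second component goes 27, 35, 38, 46, 49, 57 → 60 (alternating steps +8, +3, +8, +3, …).
For the size, repeats medium → large → huge → tiny → small: medium, large, huge, tiny, small, medium → large.
Combining the parts gives J.60.large.

J.60.large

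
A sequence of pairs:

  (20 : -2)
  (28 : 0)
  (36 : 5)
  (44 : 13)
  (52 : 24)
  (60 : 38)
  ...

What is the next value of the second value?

55

First value: +8 each step, so 20, 28, 36, 44, 52, 60 → 68.
For the second value, differences are 2, 5, 8, … (increasing by 3 each time): -2, 0, 5, 13, 24, 38 → 55.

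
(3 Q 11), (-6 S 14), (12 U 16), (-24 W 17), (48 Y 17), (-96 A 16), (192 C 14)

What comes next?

(-384 E 11)

First entry: ×(-2) each step; 3, -6, 12, -24, 48, -96, 192 → -384.
Letter: letters move forward 2 places in the alphabet, wrapping Z→A, so Q, S, U, W, Y, A, C → E.
Third entry: differences are 3, 2, 1, … (decreasing by 1 each time), so 11, 14, 16, 17, 17, 16, 14 → 11.
So the next triple is (-384 E 11).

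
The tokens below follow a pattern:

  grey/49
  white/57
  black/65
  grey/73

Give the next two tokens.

Shade goes grey, white, black, grey → white → black (repeats grey → white → black).
Second component goes 49, 57, 65, 73 → 81 → 89 (+8 each step).
Putting the parts together: white/81 and then black/89.

white/81 then black/89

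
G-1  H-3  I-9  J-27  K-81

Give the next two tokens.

Letter: G, H, I, J, K → L → M (letters move forward 1 place in the alphabet).
Second component: ×3 each step, so 1, 3, 9, 27, 81 → 243 → 729.
So the next two tokens are L-243 and M-729.

L-243 then M-729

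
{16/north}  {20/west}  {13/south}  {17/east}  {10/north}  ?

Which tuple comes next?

{14/west}

First slot — alternating steps +4, −7, +4, −7, …: 16, 20, 13, 17, 10 → 14.
Direction goes north, west, south, east, north → west (repeats north → west → south → east).
Putting it together: {14/west}.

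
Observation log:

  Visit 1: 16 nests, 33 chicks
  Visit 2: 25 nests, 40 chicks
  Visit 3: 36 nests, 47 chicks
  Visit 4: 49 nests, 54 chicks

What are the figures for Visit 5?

Nests: 16, 25, 36, 49 → 64 (perfect squares: 4², 5², 6², …).
Chicks: 33, 40, 47, 54 → 61 (+7 each step).
Combining the parts gives 64 nests, 61 chicks.

64 nests, 61 chicks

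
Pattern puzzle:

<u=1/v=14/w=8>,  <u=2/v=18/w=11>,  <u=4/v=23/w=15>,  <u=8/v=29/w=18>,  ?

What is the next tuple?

U: ×2 each step, so 1, 2, 4, 8 → 16.
V: differences are 4, 5, 6, … (increasing by 1 each time), so 14, 18, 23, 29 → 36.
W: alternating steps +3, +4, +3, +4, …; 8, 11, 15, 18 → 22.
Putting it together: <u=16/v=36/w=22>.

<u=16/v=36/w=22>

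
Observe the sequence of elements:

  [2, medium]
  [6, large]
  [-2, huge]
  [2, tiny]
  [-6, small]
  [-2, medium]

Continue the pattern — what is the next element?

[-10, large]

First value — alternating steps +4, −8, +4, −8, …: 2, 6, -2, 2, -6, -2 → -10.
Size goes medium, large, huge, tiny, small, medium → large (repeats medium → large → huge → tiny → small).
Combining the parts gives [-10, large].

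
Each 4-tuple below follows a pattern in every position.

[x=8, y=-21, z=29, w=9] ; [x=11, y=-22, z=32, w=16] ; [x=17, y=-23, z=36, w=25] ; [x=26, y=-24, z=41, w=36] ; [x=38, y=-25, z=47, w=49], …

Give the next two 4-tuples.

X: 8, 11, 17, 26, 38 → 53 → 71 (differences are 3, 6, 9, … (increasing by 3 each time)).
Y goes -21, -22, -23, -24, -25 → -26 → -27 (−1 each step).
Z: differences are 3, 4, 5, … (increasing by 1 each time); 29, 32, 36, 41, 47 → 54 → 62.
W: perfect squares: 3², 4², 5², …; 9, 16, 25, 36, 49 → 64 → 81.
Putting the parts together: [x=53, y=-26, z=54, w=64] and then [x=71, y=-27, z=62, w=81].

[x=53, y=-26, z=54, w=64], [x=71, y=-27, z=62, w=81]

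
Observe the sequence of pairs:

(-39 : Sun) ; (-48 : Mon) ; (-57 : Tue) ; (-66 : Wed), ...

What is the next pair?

First value — −9 each step: -39, -48, -57, -66 → -75.
For the day, runs through the weekdays Mon→Sun: Sun, Mon, Tue, Wed → Thu.
Putting it together: (-75 : Thu).

(-75 : Thu)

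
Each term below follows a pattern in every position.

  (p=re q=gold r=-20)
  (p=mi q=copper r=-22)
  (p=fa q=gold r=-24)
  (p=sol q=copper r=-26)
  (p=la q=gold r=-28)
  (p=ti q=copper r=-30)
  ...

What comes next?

(p=do q=gold r=-32)

P: runs through the solfège scale do→ti, so re, mi, fa, sol, la, ti → do.
Q goes gold, copper, gold, copper, gold, copper → gold (alternates gold ↔ copper).
R — −2 each step: -20, -22, -24, -26, -28, -30 → -32.
Combining the parts gives (p=do q=gold r=-32).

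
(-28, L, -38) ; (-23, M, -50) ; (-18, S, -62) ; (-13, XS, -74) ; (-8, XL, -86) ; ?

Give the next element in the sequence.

First slot — +5 each step: -28, -23, -18, -13, -8 → -3.
Size: L, M, S, XS, XL → L (runs backward through clothing sizes XS→XL).
Third slot: -38, -50, -62, -74, -86 → -98 (−12 each step).
Putting it together: (-3, L, -98).

(-3, L, -98)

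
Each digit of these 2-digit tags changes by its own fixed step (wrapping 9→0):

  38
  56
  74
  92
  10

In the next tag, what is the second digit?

8

Second digit: 8, 6, 4, 2, 0 → 8 (−2 each step, mod 10).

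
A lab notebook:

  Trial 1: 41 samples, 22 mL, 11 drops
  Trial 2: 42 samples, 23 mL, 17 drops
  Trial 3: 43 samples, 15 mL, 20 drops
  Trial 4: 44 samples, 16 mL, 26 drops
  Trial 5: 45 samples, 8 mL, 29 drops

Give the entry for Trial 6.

Samples: 41, 42, 43, 44, 45 → 46 (+1 each step).
ML goes 22, 23, 15, 16, 8 → 9 (alternating steps +1, −8, +1, −8, …).
Drops — alternating steps +6, +3, +6, +3, …: 11, 17, 20, 26, 29 → 35.
Combining the parts gives 46 samples, 9 mL, 35 drops.

46 samples, 9 mL, 35 drops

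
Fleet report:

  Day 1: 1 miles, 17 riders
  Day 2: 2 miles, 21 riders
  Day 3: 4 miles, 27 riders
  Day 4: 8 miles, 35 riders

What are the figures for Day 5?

Miles: 1, 2, 4, 8 → 16 (×2 each step).
Riders: differences are 4, 6, 8, … (increasing by 2 each time); 17, 21, 27, 35 → 45.
So the next line is 16 miles, 45 riders.

16 miles, 45 riders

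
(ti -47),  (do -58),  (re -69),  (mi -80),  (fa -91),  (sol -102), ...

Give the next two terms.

(la -113), (ti -124)

Note: ti, do, re, mi, fa, sol → la → ti (runs through the solfège scale do→ti).
Second part goes -47, -58, -69, -80, -91, -102 → -113 → -124 (−11 each step).
So the next two terms are (la -113) and (ti -124).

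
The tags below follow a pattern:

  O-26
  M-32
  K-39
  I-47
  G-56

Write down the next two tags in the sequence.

Letter — letters move back 2 places in the alphabet: O, M, K, I, G → E → C.
Second component goes 26, 32, 39, 47, 56 → 66 → 77 (differences are 6, 7, 8, … (increasing by 1 each time)).
Putting the parts together: E-66 and then C-77.

E-66 then C-77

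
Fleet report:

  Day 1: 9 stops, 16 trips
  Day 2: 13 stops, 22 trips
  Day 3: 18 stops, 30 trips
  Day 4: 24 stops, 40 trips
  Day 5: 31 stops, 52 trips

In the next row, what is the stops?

For the stops, differences are 4, 5, 6, … (increasing by 1 each time): 9, 13, 18, 24, 31 → 39.

39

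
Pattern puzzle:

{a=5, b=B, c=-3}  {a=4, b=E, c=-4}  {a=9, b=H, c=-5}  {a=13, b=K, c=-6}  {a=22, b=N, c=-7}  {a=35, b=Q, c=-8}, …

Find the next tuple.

For the a, each term is the sum of the two before it: 5, 4, 9, 13, 22, 35 → 57.
For the b, letters move forward 3 places in the alphabet: B, E, H, K, N, Q → T.
C — −1 each step: -3, -4, -5, -6, -7, -8 → -9.
Putting it together: {a=57, b=T, c=-9}.

{a=57, b=T, c=-9}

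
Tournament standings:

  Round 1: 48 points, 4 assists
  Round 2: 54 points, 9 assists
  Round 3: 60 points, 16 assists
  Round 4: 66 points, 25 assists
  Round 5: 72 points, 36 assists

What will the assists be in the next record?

49

Points: +6 each step, so 48, 54, 60, 66, 72 → 78.
Assists — perfect squares: 2², 3², 4², …: 4, 9, 16, 25, 36 → 49.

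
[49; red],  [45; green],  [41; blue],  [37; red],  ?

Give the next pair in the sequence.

First slot — −4 each step: 49, 45, 41, 37 → 33.
Colour: repeats red → green → blue, so red, green, blue, red → green.
Combining the parts gives [33; green].

[33; green]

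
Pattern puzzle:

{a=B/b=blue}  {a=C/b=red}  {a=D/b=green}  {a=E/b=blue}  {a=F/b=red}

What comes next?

{a=G/b=green}

A goes B, C, D, E, F → G (letters move forward 1 place in the alphabet).
B: repeats blue → red → green, so blue, red, green, blue, red → green.
Combining the parts gives {a=G/b=green}.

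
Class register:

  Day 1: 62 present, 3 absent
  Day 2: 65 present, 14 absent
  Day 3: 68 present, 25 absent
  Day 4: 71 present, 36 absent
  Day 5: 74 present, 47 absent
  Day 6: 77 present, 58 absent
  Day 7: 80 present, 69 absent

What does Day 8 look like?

83 present, 80 absent

Present: +3 each step, so 62, 65, 68, 71, 74, 77, 80 → 83.
Absent — +11 each step: 3, 14, 25, 36, 47, 58, 69 → 80.
So the next line is 83 present, 80 absent.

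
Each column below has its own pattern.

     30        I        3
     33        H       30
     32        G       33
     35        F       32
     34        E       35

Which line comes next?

First component: alternating steps +3, −1, +3, −1, …, so 30, 33, 32, 35, 34 → 37.
Letter: letters move back 1 place in the alphabet; I, H, G, F, E → D.
Third component: always the previous value of the first component, so 3, 30, 33, 32, 35 → 34.
Combining the parts gives 37  D  34.

37  D  34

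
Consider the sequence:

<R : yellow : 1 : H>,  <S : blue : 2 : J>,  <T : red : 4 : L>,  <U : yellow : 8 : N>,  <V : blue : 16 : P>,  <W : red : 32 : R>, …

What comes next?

First letter goes R, S, T, U, V, W → X (letters move forward 1 place in the alphabet).
For the colour, repeats yellow → blue → red: yellow, blue, red, yellow, blue, red → yellow.
Third entry: ×2 each step, so 1, 2, 4, 8, 16, 32 → 64.
For the second letter, letters move forward 2 places in the alphabet: H, J, L, N, P, R → T.
So the next tuple is <X : yellow : 64 : T>.

<X : yellow : 64 : T>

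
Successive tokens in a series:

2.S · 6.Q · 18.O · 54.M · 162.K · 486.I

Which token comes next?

1458.G

First component goes 2, 6, 18, 54, 162, 486 → 1458 (×3 each step).
For the letter, letters move back 2 places in the alphabet: S, Q, O, M, K, I → G.
So the next token is 1458.G.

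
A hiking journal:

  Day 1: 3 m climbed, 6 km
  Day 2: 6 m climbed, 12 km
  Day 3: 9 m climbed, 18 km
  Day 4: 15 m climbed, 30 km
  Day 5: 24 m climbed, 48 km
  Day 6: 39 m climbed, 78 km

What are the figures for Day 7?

63 m climbed, 126 km

M climbed goes 3, 6, 9, 15, 24, 39 → 63 (each term is the sum of the two before it).
For the km, always 2 × the m climbed: 6, 12, 18, 30, 48, 78 → 126.
So the next row is 63 m climbed, 126 km.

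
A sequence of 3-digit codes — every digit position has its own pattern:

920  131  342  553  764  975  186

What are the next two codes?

For the first digit, +2 each step, mod 10: 9, 1, 3, 5, 7, 9, 1 → 3 → 5.
Second digit: 2, 3, 4, 5, 6, 7, 8 → 9 → 0 (+1 each step, mod 10).
Third digit: +1 each step, mod 10; 0, 1, 2, 3, 4, 5, 6 → 7 → 8.
So the next two codes are 397 and 508.

397, 508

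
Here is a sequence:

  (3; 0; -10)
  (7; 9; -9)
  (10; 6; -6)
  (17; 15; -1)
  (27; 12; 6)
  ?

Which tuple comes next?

First part goes 3, 7, 10, 17, 27 → 44 (each term is the sum of the two before it).
Second part — alternating steps +9, −3, +9, −3, …: 0, 9, 6, 15, 12 → 21.
For the third part, differences are 1, 3, 5, … (increasing by 2 each time): -10, -9, -6, -1, 6 → 15.
So the next tuple is (44; 21; 15).

(44; 21; 15)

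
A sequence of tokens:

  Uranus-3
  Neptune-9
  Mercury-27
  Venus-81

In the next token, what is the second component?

243

Second component: ×3 each step; 3, 9, 27, 81 → 243.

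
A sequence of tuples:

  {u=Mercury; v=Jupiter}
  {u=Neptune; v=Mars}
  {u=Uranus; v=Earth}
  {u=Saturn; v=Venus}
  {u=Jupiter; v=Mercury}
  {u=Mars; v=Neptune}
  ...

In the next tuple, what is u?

For the u, runs backward through the planets Mercury→Neptune: Mercury, Neptune, Uranus, Saturn, Jupiter, Mars → Earth.

Earth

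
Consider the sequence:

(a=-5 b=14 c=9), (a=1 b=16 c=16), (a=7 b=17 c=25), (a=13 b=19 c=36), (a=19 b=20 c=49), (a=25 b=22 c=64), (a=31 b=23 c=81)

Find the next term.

A — +6 each step: -5, 1, 7, 13, 19, 25, 31 → 37.
For the b, alternating steps +2, +1, +2, +1, …: 14, 16, 17, 19, 20, 22, 23 → 25.
For the c, perfect squares: 3², 4², 5², …: 9, 16, 25, 36, 49, 64, 81 → 100.
So the next term is (a=37 b=25 c=100).

(a=37 b=25 c=100)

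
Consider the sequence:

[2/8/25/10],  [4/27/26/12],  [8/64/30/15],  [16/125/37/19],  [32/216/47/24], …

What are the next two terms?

[64/343/60/30], [128/512/76/37]

For the first coordinate, ×2 each step: 2, 4, 8, 16, 32 → 64 → 128.
For the second coordinate, perfect cubes: 2³, 3³, 4³, …: 8, 27, 64, 125, 216 → 343 → 512.
Third coordinate: differences are 1, 4, 7, … (increasing by 3 each time); 25, 26, 30, 37, 47 → 60 → 76.
Fourth coordinate: differences are 2, 3, 4, … (increasing by 1 each time); 10, 12, 15, 19, 24 → 30 → 37.
Putting the parts together: [64/343/60/30] and then [128/512/76/37].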